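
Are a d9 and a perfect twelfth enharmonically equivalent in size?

No

A diminished ninth spans 12 semitones; a perfect twelfth spans 19 semitones. They differ by 7.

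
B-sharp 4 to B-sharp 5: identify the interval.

B to B is the same letter name, plus an octave — that makes it an octave of some quality.
Counting semitones, B#4→B#5 is 12, which is the perfect octave.

perfect octave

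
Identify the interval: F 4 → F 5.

P8

F to F is the same letter name, plus an octave — that makes it an octave of some quality.
The perfect octave spans 12 semitones, and F4 to F5 is exactly 12 semitones — so this is a perfect octave.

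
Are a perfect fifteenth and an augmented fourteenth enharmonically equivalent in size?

A perfect fifteenth spans 24 semitones, and an augmented fourteenth also spans 24 semitones — they're enharmonic.

Yes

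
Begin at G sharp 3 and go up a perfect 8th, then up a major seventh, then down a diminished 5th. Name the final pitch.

A perfect octave up from G#3 is G#4.
A major seventh up from G#4 is F##5.
A diminished fifth down from F##5 is B##4.

B double-sharp 4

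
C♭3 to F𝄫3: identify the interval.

C to F spans four letter names (C-D-E-F) — that makes it a fourth of some quality.
A perfect fourth would be 5 semitones; Cb3 to Fbb3 is 4, one semitone narrower, so the interval is diminished.

diminished 4th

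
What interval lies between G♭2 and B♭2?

G to B spans three letter names (G-A-B): a third.
Gb2 to Bb2 is 4 semitones, matching the major third exactly, so the quality is major.

major 3rd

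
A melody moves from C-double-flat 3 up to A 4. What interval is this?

doubly augmented thirteenth

C to A spans six letter names (C-D-E-F-G-A), plus an octave — that makes it a thirteenth of some quality.
A major thirteenth would be 21 semitones; Cbb3 to A4 is 23, two semitones wider, so the interval is doubly augmented.
(Equivalently, a compound doubly augmented sixth: a doubly augmented sixth plus an octave.)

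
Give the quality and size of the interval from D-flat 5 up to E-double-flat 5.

m2

D to E spans two letter names (D-E) — that makes it a second of some quality.
A major second would be 2 semitones, but Db5 to Ebb5 is 1 — one semitone narrower, making it a minor second.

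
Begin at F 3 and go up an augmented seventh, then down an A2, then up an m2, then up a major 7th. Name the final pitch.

D 5

F3 up an augmented seventh → E#4 (12 semitones).
Down an augmented second from E#4: D4 (3 semitones down).
A minor second up from D4 is Eb4.
Eb4 up a major seventh → D5 (11 semitones).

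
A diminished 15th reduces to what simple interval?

Each octave removed subtracts seven from the number: 15 − 7 = 8.
Quality carries through unchanged, so the simple form is a diminished octave.

d8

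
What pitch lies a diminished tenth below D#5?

B##3

Three letters down from D (plus an octave) reaches B.
Moving 14 semitones down from D#5 (the size of a diminished tenth) reaches B##3.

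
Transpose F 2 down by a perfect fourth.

The fourth takes the letter from F down to C.
A perfect fourth is 5 semitones; 5 semitones down from F2 gives C2.

C 2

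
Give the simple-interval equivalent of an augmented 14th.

Take out an octave (7 from the number): 14 − 7 = 7.
That makes an augmented fourteenth a compound augmented seventh — an octave plus an augmented seventh.

augmented 7th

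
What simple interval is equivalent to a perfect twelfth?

perfect 5th

Subtracting seven from the interval number removes an octave: 12 − 7 = 5.
So a perfect twelfth is an octave plus a perfect fifth. The quality is unchanged.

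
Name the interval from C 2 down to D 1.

Descending from C2 to D1 is the same interval as ascending D1 to C2.
D to C spans seven letter names (D-E-F-G-A-B-C), so the interval is some kind of seventh.
A major seventh would be 11 semitones, but D1 to C2 is 10 — one semitone narrower, making it a minor seventh.

m7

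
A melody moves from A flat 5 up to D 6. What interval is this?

A to D spans four letter names (A-B-C-D), so the interval is some kind of fourth.
A perfect fourth would be 5 semitones; Ab5 to D6 is 6, one semitone wider, so the interval is augmented.

augmented fourth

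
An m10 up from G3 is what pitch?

Counting three letter names plus an octave up from G lands on B.
Moving 15 semitones up from G3 (the size of a minor tenth) reaches Bb4.

Bb4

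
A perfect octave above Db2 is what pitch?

The letter stays D (same as the start), shifted an octave up.
A perfect octave spans 12 semitones, so from Db2 the target pitch is Db3.

Db3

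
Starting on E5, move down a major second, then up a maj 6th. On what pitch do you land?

B5

Down a major second from E5: D5 (2 semitones down).
Up a major sixth from D5: B5 (9 semitones up).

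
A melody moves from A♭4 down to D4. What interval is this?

diminished fifth

Descending from Ab4 to D4 is the same interval as ascending D4 to Ab4.
D to A spans five letter names (D-E-F-G-A), so the interval is some kind of fifth.
The perfect fifth is 7 semitones; here we have 6, one semitone narrower: diminished.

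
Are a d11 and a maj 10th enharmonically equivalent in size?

Yes

Both span 16 semitones: a diminished eleventh and a major tenth are the same chromatic distance.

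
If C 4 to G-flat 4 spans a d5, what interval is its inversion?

Inverted interval numbers add to nine, so a fifth pairs with a fourth (5 + 4 = 9).
The quality also flips — diminished becomes augmented — giving an augmented fourth.

augmented fourth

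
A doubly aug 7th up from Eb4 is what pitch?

D##5

Seven letter names up from E: D.
Moving 13 semitones up from Eb4 (the size of a doubly augmented seventh) reaches D##5.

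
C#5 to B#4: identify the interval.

minor 2nd

Descending from C#5 to B#4 is the same interval as ascending B#4 to C#5.
B to C spans two letter names (B-C), so the interval is some kind of second.
B#4 to C#5 is 1 semitone, a half step short of the major second (2), so this is minor.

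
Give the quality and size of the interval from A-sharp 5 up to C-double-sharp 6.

A to C spans three letter names (A-B-C): a third.
A#5 to C##6 is 4 semitones, matching the major third exactly, so the quality is major.

major third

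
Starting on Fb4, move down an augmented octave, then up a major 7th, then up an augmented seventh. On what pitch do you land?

D5

An augmented octave down from Fb4 is Fbb3.
A major seventh up from Fbb3 is Ebb4.
Ebb4 up an augmented seventh → D5 (12 semitones).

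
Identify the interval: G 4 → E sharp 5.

augmented sixth

G to E spans six letter names (G-A-B-C-D-E) — that makes it a sixth of some quality.
A major sixth would be 9 semitones; G4 to E#5 is 10, one semitone wider, so the interval is augmented.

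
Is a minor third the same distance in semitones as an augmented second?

Yes

Both span 3 semitones: a minor third and an augmented second are the same chromatic distance.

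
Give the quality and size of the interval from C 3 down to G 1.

perfect eleventh

Descending from C3 to G1 is the same interval as ascending G1 to C3.
G to C spans four letter names (G-A-B-C), plus an octave: an eleventh.
G1 to C3 is 17 semitones, matching the perfect eleventh exactly, so the quality is perfect.
(Equivalently, a compound perfect fourth: a perfect fourth plus an octave.)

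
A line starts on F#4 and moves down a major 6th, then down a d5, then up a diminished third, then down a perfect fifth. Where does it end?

Bb2

F#4 down a major sixth → A3 (9 semitones).
Down a diminished fifth from A3: D#3 (6 semitones down).
D#3 up a diminished third → F3 (2 semitones).
Down a perfect fifth from F3: Bb2 (7 semitones down).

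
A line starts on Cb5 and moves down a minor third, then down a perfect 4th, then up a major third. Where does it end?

Cb5 down a minor third → Ab4 (3 semitones).
Down a perfect fourth from Ab4: Eb4 (5 semitones down).
Eb4 up a major third → G4 (4 semitones).

G4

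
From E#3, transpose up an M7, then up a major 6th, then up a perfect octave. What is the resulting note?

A major seventh up from E#3 is D##4.
Up a major sixth from D##4: B##4 (9 semitones up).
B##4 up a perfect octave → B##5 (12 semitones).

B##5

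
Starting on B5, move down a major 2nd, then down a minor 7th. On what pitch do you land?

A major second down from B5 is A5.
A5 down a minor seventh → B4 (10 semitones).

B4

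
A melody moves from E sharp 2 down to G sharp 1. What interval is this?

Descending from E#2 to G#1 is the same interval as ascending G#1 to E#2.
G to E spans six letter names (G-A-B-C-D-E): a sixth.
G#1 to E#2 is 9 semitones, matching the major sixth exactly, so the quality is major.

major 6th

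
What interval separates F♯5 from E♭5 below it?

Descending from F#5 to Eb5 is the same interval as ascending Eb5 to F#5.
E to F spans two letter names (E-F), so the interval is some kind of second.
A major second would be 2 semitones; Eb5 to F#5 is 3, one semitone wider, so the interval is augmented.

augmented second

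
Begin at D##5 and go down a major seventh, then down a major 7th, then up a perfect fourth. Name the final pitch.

B3

D##5 down a major seventh → E#4 (11 semitones).
E#4 down a major seventh → F#3 (11 semitones).
F#3 up a perfect fourth → B3 (5 semitones).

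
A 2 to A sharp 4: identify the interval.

augmented fifteenth

A to A is the same letter name, plus 2 octaves: a fifteenth.
A2 to A#4 spans 25 semitones — one semitone wider than the perfect fifteenth (24) — giving an augmented fifteenth.
(Equivalently, a compound augmented octave: an augmented octave plus an octave.)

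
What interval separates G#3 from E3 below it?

Descending from G#3 to E3 is the same interval as ascending E3 to G#3.
E to G spans three letter names (E-F-G): a third.
The major third spans 4 semitones, and E3 to G#3 is exactly 4 semitones — so this is a major third.

major 3rd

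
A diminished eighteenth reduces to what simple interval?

Take out 2 octaves (14 from the number): 18 − 14 = 4.
So a diminished eighteenth is 2 octaves plus a diminished fourth. The quality is unchanged.

diminished fourth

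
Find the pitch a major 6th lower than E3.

Six letter names down from E: G.
Moving 9 semitones down from E3 (the size of a major sixth) reaches G2.

G2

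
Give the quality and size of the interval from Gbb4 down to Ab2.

Descending from Gbb4 to Ab2 is the same interval as ascending Ab2 to Gbb4.
A to G spans seven letter names (A-B-C-D-E-F-G), plus an octave: a fourteenth.
A major fourteenth would be 23 semitones; Ab2 to Gbb4 is 21, two semitones narrower, so the interval is diminished.
(Equivalently, a compound diminished seventh: a diminished seventh plus an octave.)

d14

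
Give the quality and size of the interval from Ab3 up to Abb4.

d8

A to A is the same letter name, plus an octave: an octave.
The perfect octave is 12 semitones; here we have 11, one semitone narrower: diminished.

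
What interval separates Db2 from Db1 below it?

Descending from Db2 to Db1 is the same interval as ascending Db1 to Db2.
D to D is the same letter name, plus an octave, so the interval is some kind of octave.
Db1 to Db2 is 12 semitones, matching the perfect octave exactly, so the quality is perfect.

perfect octave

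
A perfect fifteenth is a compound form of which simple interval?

P8

Each octave removed subtracts seven from the number: 15 − 7 = 8.
That makes a perfect fifteenth a compound perfect octave — an octave plus a perfect octave.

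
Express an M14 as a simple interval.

Subtracting seven from the interval number removes an octave: 14 − 7 = 7.
That makes a major fourteenth a compound major seventh — an octave plus a major seventh.

major seventh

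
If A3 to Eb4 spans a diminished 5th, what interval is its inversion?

Inverted interval numbers add to nine, so a fifth pairs with a fourth (5 + 4 = 9).
The quality also flips — diminished becomes augmented — giving an augmented fourth.

A4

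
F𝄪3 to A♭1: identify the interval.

Descending from F##3 to Ab1 is the same interval as ascending Ab1 to F##3.
A to F spans six letter names (A-B-C-D-E-F), plus an octave, so the interval is some kind of thirteenth.
The major thirteenth is 21 semitones; here we have 23, two semitones wider: doubly augmented.
(Equivalently, a compound doubly augmented sixth: a doubly augmented sixth plus an octave.)

doubly augmented thirteenth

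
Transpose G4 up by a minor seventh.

F5

Seven letter names up from G: F.
A minor seventh is 10 semitones; 10 semitones up from G4 gives F5.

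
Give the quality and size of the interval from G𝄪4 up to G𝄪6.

P15

G to G is the same letter name, plus 2 octaves: a fifteenth.
The perfect fifteenth spans 24 semitones, and G##4 to G##6 is exactly 24 semitones — so this is a perfect fifteenth.
(Equivalently, a compound perfect octave: a perfect octave plus an octave.)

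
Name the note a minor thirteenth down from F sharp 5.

Six letters down from F (plus an octave) reaches A.
A minor thirteenth is 20 semitones; 20 semitones down from F#5 gives A#3.

A sharp 3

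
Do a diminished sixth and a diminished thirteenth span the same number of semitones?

A diminished sixth is 7 semitones but a diminished thirteenth is 19 semitones — different sizes.

No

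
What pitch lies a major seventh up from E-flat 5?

D 6

Counting seven letter names up from E lands on D.
Moving 11 semitones up from Eb5 (the size of a major seventh) reaches D6.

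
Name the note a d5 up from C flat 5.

G double-flat 5

The fifth takes the letter from C up to G.
A diminished fifth is 6 semitones; 6 semitones up from Cb5 gives Gbb5.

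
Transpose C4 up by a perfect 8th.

C5

An octave keeps the letter name C, an octave up from C.
A perfect octave spans 12 semitones, so from C4 the target pitch is C5.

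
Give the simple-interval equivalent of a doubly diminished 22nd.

dd8

Each octave removed subtracts seven from the number: 22 − 14 = 8.
So a doubly diminished twenty-second is 2 octaves plus a doubly diminished octave. The quality is unchanged.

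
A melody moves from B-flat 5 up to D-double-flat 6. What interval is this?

B to D spans three letter names (B-C-D): a third.
A major third would be 4 semitones; Bb5 to Dbb6 is 2, two semitones narrower, so the interval is diminished.

d3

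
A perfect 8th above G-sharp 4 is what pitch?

G-sharp 5

An octave keeps the letter name G, an octave up from G.
A perfect octave is 12 semitones; 12 semitones up from G#4 gives G#5.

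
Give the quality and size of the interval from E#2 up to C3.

E to C spans six letter names (E-F-G-A-B-C): a sixth.
The major sixth is 9 semitones; here we have 7, two semitones narrower: diminished.

diminished 6th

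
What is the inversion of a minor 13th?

major 3rd

First reduce the compound minor thirteenth to its simple form, a minor sixth.
Inverted interval numbers add to nine, so a sixth pairs with a third (6 + 3 = 9).
And minor becomes major under inversion, so we get a major third.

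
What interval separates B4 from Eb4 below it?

Descending from B4 to Eb4 is the same interval as ascending Eb4 to B4.
E to B spans five letter names (E-F-G-A-B) — that makes it a fifth of some quality.
A perfect fifth would be 7 semitones; Eb4 to B4 is 8, one semitone wider, so the interval is augmented.

augmented fifth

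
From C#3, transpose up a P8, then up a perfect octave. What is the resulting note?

C#5

A perfect octave up from C#3 is C#4.
A perfect octave up from C#4 is C#5.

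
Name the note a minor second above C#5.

Two letter names up from C: D.
A minor second spans 1 semitone, so from C#5 the target pitch is D5.

D5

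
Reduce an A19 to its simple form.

Take out 2 octaves (14 from the number): 19 − 14 = 5.
So an augmented nineteenth is 2 octaves plus an augmented fifth. The quality is unchanged.

augmented fifth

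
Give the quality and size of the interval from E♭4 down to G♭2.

major thirteenth

Descending from Eb4 to Gb2 is the same interval as ascending Gb2 to Eb4.
G to E spans six letter names (G-A-B-C-D-E), plus an octave: a thirteenth.
Gb2 to Eb4 is 21 semitones, matching the major thirteenth exactly, so the quality is major.
(Equivalently, a compound major sixth: a major sixth plus an octave.)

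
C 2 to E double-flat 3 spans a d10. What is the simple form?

diminished 3rd

Subtracting seven from the interval number removes an octave: 10 − 7 = 3.
So a diminished tenth is an octave plus a diminished third. The quality is unchanged.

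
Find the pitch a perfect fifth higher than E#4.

B#4

The fifth takes the letter from E up to B.
A perfect fifth spans 7 semitones, so from E#4 the target pitch is B#4.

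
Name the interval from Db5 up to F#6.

A10

D to F spans three letter names (D-E-F), plus an octave, so the interval is some kind of tenth.
A major tenth would be 16 semitones; Db5 to F#6 is 17, one semitone wider, so the interval is augmented.
(Equivalently, a compound augmented third: an augmented third plus an octave.)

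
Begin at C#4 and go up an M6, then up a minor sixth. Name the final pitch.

F#5

C#4 up a major sixth → A#4 (9 semitones).
A#4 up a minor sixth → F#5 (8 semitones).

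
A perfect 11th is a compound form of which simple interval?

perfect fourth

Each octave removed subtracts seven from the number: 11 − 7 = 4.
So a perfect eleventh is an octave plus a perfect fourth. The quality is unchanged.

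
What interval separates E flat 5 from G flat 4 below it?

major sixth

Descending from Eb5 to Gb4 is the same interval as ascending Gb4 to Eb5.
G to E spans six letter names (G-A-B-C-D-E) — that makes it a sixth of some quality.
Gb4 to Eb5 is 9 semitones, matching the major sixth exactly, so the quality is major.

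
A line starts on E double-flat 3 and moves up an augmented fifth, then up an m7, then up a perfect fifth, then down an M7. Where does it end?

F flat 4

An augmented fifth up from Ebb3 is Bb3.
A minor seventh up from Bb3 is Ab4.
Up a perfect fifth from Ab4: Eb5 (7 semitones up).
Down a major seventh from Eb5: Fb4 (11 semitones down).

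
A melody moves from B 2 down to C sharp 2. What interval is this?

minor 7th

Descending from B2 to C#2 is the same interval as ascending C#2 to B2.
C to B spans seven letter names (C-D-E-F-G-A-B) — that makes it a seventh of some quality.
A major seventh would be 11 semitones, but C#2 to B2 is 10 — one semitone narrower, making it a minor seventh.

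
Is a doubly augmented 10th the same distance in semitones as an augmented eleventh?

Yes

A doubly augmented tenth spans 18 semitones, and an augmented eleventh also spans 18 semitones — they're enharmonic.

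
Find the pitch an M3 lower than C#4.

A3

Three letter names down from C: A.
A major third is 4 semitones; 4 semitones down from C#4 gives A3.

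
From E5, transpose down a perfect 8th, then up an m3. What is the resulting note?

E5 down a perfect octave → E4 (12 semitones).
A minor third up from E4 is G4.

G4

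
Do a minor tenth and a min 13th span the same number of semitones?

No

A minor tenth is 15 semitones but a minor thirteenth is 20 semitones — different sizes.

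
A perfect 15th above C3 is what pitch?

C5

For a fifteenth the letter name doesn't change: still C, two octaves up.
A perfect fifteenth is 24 semitones; 24 semitones up from C3 gives C5.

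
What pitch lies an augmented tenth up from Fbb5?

Three letters up from F (plus an octave) reaches A.
Moving 17 semitones up from Fbb5 (the size of an augmented tenth) reaches Ab6.

Ab6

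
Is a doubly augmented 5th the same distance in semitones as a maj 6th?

Yes

Both span 9 semitones: a doubly augmented fifth and a major sixth are the same chromatic distance.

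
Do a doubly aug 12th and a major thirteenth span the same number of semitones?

Yes

Both span 21 semitones: a doubly augmented twelfth and a major thirteenth are the same chromatic distance.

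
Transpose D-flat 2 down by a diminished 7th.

E 1

Seven letter names down from D: E.
A diminished seventh is 9 semitones; 9 semitones down from Db2 gives E1.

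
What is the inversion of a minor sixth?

Interval numbers invert to sum to nine: 6 + 3 = 9, so a sixth inverts to a third.
The quality also flips — minor becomes major — giving a major third.

major 3rd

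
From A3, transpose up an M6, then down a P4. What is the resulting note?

C#4

A3 up a major sixth → F#4 (9 semitones).
A perfect fourth down from F#4 is C#4.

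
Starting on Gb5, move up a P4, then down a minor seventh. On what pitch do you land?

Db5

A perfect fourth up from Gb5 is Cb6.
A minor seventh down from Cb6 is Db5.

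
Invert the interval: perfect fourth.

perfect fifth

Inverted interval numbers add to nine, so a fourth pairs with a fifth (4 + 5 = 9).
And perfect stays perfect under inversion, so we get a perfect fifth.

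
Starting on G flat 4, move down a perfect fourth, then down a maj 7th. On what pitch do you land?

Down a perfect fourth from Gb4: Db4 (5 semitones down).
Db4 down a major seventh → Ebb3 (11 semitones).

E double-flat 3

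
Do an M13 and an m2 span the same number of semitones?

No

A major thirteenth spans 21 semitones; a minor second spans 1 semitone. They differ by 20.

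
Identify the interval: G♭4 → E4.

diminished third

Descending from Gb4 to E4 is the same interval as ascending E4 to Gb4.
E to G spans three letter names (E-F-G) — that makes it a third of some quality.
E4 to Gb4 spans 2 semitones — two semitones narrower than the major third (4) — giving a diminished third.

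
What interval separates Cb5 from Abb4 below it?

major third

Descending from Cb5 to Abb4 is the same interval as ascending Abb4 to Cb5.
A to C spans three letter names (A-B-C): a third.
The major third spans 4 semitones, and Abb4 to Cb5 is exactly 4 semitones — so this is a major third.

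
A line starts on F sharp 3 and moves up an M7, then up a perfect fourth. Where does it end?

A major seventh up from F#3 is E#4.
A perfect fourth up from E#4 is A#4.

A sharp 4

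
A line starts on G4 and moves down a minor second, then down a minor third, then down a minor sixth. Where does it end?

G4 down a minor second → F#4 (1 semitone).
F#4 down a minor third → D#4 (3 semitones).
Down a minor sixth from D#4: F##3 (8 semitones down).

F##3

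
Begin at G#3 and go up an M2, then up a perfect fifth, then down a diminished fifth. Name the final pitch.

A##3

Up a major second from G#3: A#3 (2 semitones up).
Up a perfect fifth from A#3: E#4 (7 semitones up).
A diminished fifth down from E#4 is A##3.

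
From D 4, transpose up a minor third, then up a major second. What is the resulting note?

D4 up a minor third → F4 (3 semitones).
Up a major second from F4: G4 (2 semitones up).

G 4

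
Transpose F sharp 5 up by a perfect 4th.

Counting four letter names up from F lands on B.
A perfect fourth spans 5 semitones, so from F#5 the target pitch is B5.

B 5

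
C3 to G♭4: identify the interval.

d12

C to G spans five letter names (C-D-E-F-G), plus an octave: a twelfth.
The perfect twelfth is 19 semitones; here we have 18, one semitone narrower: diminished.
(Equivalently, a compound diminished fifth: a diminished fifth plus an octave.)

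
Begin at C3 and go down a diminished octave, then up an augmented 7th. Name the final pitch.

B##2

C3 down a diminished octave → C#2 (11 semitones).
Up an augmented seventh from C#2: B##2 (12 semitones up).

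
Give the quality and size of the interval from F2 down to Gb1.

major seventh

Descending from F2 to Gb1 is the same interval as ascending Gb1 to F2.
G to F spans seven letter names (G-A-B-C-D-E-F): a seventh.
Gb1 to F2 is 11 semitones, matching the major seventh exactly, so the quality is major.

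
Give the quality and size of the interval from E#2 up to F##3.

E to F spans two letter names (E-F), plus an octave, so the interval is some kind of ninth.
The major ninth spans 14 semitones, and E#2 to F##3 is exactly 14 semitones — so this is a major ninth.
(Equivalently, a compound major second: a major second plus an octave.)

major 9th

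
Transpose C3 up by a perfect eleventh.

Four letters up from C (plus an octave) reaches F.
A perfect eleventh spans 17 semitones, so from C3 the target pitch is F4.

F4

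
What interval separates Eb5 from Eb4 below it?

perfect octave

Descending from Eb5 to Eb4 is the same interval as ascending Eb4 to Eb5.
E to E is the same letter name, plus an octave, so the interval is some kind of octave.
The perfect octave spans 12 semitones, and Eb4 to Eb5 is exactly 12 semitones — so this is a perfect octave.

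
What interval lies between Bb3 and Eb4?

B to E spans four letter names (B-C-D-E): a fourth.
Bb3 to Eb4 is 5 semitones, matching the perfect fourth exactly, so the quality is perfect.

perfect fourth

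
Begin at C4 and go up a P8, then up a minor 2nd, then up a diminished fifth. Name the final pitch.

A perfect octave up from C4 is C5.
C5 up a minor second → Db5 (1 semitone).
Db5 up a diminished fifth → Abb5 (6 semitones).

Abb5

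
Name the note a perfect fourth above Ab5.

Four letter names up from A: D.
A perfect fourth spans 5 semitones, so from Ab5 the target pitch is Db6.

Db6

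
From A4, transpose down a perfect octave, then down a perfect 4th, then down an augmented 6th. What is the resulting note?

Gb2

A perfect octave down from A4 is A3.
A perfect fourth down from A3 is E3.
E3 down an augmented sixth → Gb2 (10 semitones).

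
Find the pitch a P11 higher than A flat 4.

Counting four letter names plus an octave up from A lands on D.
Moving 17 semitones up from Ab4 (the size of a perfect eleventh) reaches Db6.

D flat 6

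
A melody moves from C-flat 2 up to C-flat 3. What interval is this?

perfect octave

C to C is the same letter name, plus an octave: an octave.
Counting semitones, Cb2→Cb3 is 12, which is the perfect octave.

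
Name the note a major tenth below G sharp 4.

Three letters down from G (plus an octave) reaches E.
A major tenth spans 16 semitones, so from G#4 the target pitch is E3.

E 3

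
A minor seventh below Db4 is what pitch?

The seventh takes the letter from D down to E.
Moving 10 semitones down from Db4 (the size of a minor seventh) reaches Eb3.

Eb3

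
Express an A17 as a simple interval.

Each octave removed subtracts seven from the number: 17 − 14 = 3.
So an augmented seventeenth is 2 octaves plus an augmented third. The quality is unchanged.

augmented third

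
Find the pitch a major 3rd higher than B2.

D#3

Counting three letter names up from B lands on D.
A major third is 4 semitones; 4 semitones up from B2 gives D#3.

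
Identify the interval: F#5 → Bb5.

F to B spans four letter names (F-G-A-B): a fourth.
The perfect fourth is 5 semitones; here we have 4, one semitone narrower: diminished.

d4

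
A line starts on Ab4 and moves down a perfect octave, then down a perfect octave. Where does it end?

Ab2

A perfect octave down from Ab4 is Ab3.
A perfect octave down from Ab3 is Ab2.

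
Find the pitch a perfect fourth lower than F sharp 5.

C sharp 5

Four letter names down from F: C.
Moving 5 semitones down from F#5 (the size of a perfect fourth) reaches C#5.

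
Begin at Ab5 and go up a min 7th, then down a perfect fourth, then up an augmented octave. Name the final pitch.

Up a minor seventh from Ab5: Gb6 (10 semitones up).
A perfect fourth down from Gb6 is Db6.
Db6 up an augmented octave → D7 (13 semitones).

D7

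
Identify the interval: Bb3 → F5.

perfect twelfth

B to F spans five letter names (B-C-D-E-F), plus an octave — that makes it a twelfth of some quality.
The perfect twelfth spans 19 semitones, and Bb3 to F5 is exactly 19 semitones — so this is a perfect twelfth.
(Equivalently, a compound perfect fifth: a perfect fifth plus an octave.)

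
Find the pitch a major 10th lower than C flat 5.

The tenth's letter: C down three letter names plus an octave → A.
Moving 16 semitones down from Cb5 (the size of a major tenth) reaches Abb3.

A double-flat 3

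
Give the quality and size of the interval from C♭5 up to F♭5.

perfect fourth

C to F spans four letter names (C-D-E-F): a fourth.
The perfect fourth spans 5 semitones, and Cb5 to Fb5 is exactly 5 semitones — so this is a perfect fourth.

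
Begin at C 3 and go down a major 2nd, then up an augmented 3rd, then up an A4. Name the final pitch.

Down a major second from C3: Bb2 (2 semitones down).
Bb2 up an augmented third → D#3 (5 semitones).
Up an augmented fourth from D#3: G##3 (6 semitones up).

G double-sharp 3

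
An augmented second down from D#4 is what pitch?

C4

The second takes the letter from D down to C.
An augmented second is 3 semitones; 3 semitones down from D#4 gives C4.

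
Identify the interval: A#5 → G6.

A to G spans seven letter names (A-B-C-D-E-F-G), so the interval is some kind of seventh.
The major seventh is 11 semitones; here we have 9, two semitones narrower: diminished.

diminished seventh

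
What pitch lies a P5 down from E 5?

A 4

The fifth takes the letter from E down to A.
A perfect fifth spans 7 semitones, so from E5 the target pitch is A4.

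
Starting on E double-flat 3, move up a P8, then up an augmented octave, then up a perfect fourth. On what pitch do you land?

Ebb3 up a perfect octave → Ebb4 (12 semitones).
An augmented octave up from Ebb4 is Eb5.
Eb5 up a perfect fourth → Ab5 (5 semitones).

A flat 5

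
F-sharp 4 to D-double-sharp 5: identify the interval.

augmented sixth

F to D spans six letter names (F-G-A-B-C-D), so the interval is some kind of sixth.
The major sixth is 9 semitones; here we have 10, one semitone wider: augmented.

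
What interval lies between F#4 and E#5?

M7

F to E spans seven letter names (F-G-A-B-C-D-E) — that makes it a seventh of some quality.
The major seventh spans 11 semitones, and F#4 to E#5 is exactly 11 semitones — so this is a major seventh.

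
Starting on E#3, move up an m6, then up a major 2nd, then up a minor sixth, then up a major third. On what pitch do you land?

E#3 up a minor sixth → C#4 (8 semitones).
A major second up from C#4 is D#4.
D#4 up a minor sixth → B4 (8 semitones).
Up a major third from B4: D#5 (4 semitones up).

D#5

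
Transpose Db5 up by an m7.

Cb6

Counting seven letter names up from D lands on C.
A minor seventh is 10 semitones; 10 semitones up from Db5 gives Cb6.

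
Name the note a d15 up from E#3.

A fifteenth keeps the letter name E, two octaves up from E.
Moving 23 semitones up from E#3 (the size of a diminished fifteenth) reaches E5.

E5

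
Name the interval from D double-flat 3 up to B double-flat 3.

D to B spans six letter names (D-E-F-G-A-B), so the interval is some kind of sixth.
Dbb3 to Bbb3 is 9 semitones, matching the major sixth exactly, so the quality is major.

major 6th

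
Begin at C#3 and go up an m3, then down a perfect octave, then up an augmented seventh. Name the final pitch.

D##3

C#3 up a minor third → E3 (3 semitones).
E3 down a perfect octave → E2 (12 semitones).
An augmented seventh up from E2 is D##3.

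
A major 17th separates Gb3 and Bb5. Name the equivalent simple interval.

Each octave removed subtracts seven from the number: 17 − 14 = 3.
Quality carries through unchanged, so the simple form is a major third.

major third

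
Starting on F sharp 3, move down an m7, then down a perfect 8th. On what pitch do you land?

G sharp 1

A minor seventh down from F#3 is G#2.
A perfect octave down from G#2 is G#1.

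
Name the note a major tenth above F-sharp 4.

Counting three letter names plus an octave up from F lands on A.
Moving 16 semitones up from F#4 (the size of a major tenth) reaches A#5.

A-sharp 5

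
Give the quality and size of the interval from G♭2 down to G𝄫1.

Descending from Gb2 to Gbb1 is the same interval as ascending Gbb1 to Gb2.
G to G is the same letter name, plus an octave, so the interval is some kind of octave.
Gbb1 to Gb2 spans 13 semitones — one semitone wider than the perfect octave (12) — giving an augmented octave.

A8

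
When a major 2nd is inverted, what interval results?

m7

Interval numbers invert to sum to nine: 2 + 7 = 9, so a second inverts to a seventh.
Quality inverts too: major becomes minor. That makes the inversion a minor seventh.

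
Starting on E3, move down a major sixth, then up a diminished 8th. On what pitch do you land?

Gb3

A major sixth down from E3 is G2.
G2 up a diminished octave → Gb3 (11 semitones).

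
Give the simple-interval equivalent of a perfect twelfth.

Subtracting seven from the interval number removes an octave: 12 − 7 = 5.
So a perfect twelfth is an octave plus a perfect fifth. The quality is unchanged.

perfect 5th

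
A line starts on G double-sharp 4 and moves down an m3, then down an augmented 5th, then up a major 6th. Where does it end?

Down a minor third from G##4: E##4 (3 semitones down).
An augmented fifth down from E##4 is A#3.
A major sixth up from A#3 is F##4.

F double-sharp 4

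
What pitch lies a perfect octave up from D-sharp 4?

The letter stays D (same as the start), shifted an octave up.
A perfect octave spans 12 semitones, so from D#4 the target pitch is D#5.

D-sharp 5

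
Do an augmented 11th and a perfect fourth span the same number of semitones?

An augmented eleventh is 18 semitones but a perfect fourth is 5 semitones — different sizes.

No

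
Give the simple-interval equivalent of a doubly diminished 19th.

Subtracting seven from the interval number removes an octave: 19 − 14 = 5.
Quality carries through unchanged, so the simple form is a doubly diminished fifth.

doubly diminished fifth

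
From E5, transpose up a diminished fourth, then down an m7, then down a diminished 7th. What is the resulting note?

C#4

Up a diminished fourth from E5: Ab5 (4 semitones up).
A minor seventh down from Ab5 is Bb4.
Bb4 down a diminished seventh → C#4 (9 semitones).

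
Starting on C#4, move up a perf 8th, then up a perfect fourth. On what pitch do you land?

F#5

Up a perfect octave from C#4: C#5 (12 semitones up).
A perfect fourth up from C#5 is F#5.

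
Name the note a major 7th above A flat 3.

G 4

Seven letter names up from A: G.
Moving 11 semitones up from Ab3 (the size of a major seventh) reaches G4.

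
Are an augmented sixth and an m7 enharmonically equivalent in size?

Yes

An augmented sixth = 10 semitones = a minor seventh; enharmonically equal.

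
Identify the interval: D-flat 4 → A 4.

D to A spans five letter names (D-E-F-G-A): a fifth.
The perfect fifth is 7 semitones; here we have 8, one semitone wider: augmented.

A5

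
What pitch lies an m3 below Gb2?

Eb2

Three letter names down from G: E.
Moving 3 semitones down from Gb2 (the size of a minor third) reaches Eb2.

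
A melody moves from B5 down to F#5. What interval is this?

perfect fourth

Descending from B5 to F#5 is the same interval as ascending F#5 to B5.
F to B spans four letter names (F-G-A-B): a fourth.
Counting semitones, F#5→B5 is 5, which is the perfect fourth.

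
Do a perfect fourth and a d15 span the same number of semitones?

A perfect fourth is 5 semitones but a diminished fifteenth is 23 semitones — different sizes.

No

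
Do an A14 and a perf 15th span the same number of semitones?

Yes

Both span 24 semitones: an augmented fourteenth and a perfect fifteenth are the same chromatic distance.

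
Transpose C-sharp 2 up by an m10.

Counting three letter names plus an octave up from C lands on E.
A minor tenth is 15 semitones; 15 semitones up from C#2 gives E3.

E 3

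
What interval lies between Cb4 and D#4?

C to D spans two letter names (C-D): a second.
Cb4 to D#4 spans 4 semitones — two semitones wider than the major second (2) — giving a doubly augmented second.

doubly augmented second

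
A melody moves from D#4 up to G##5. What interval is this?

augmented 11th

D to G spans four letter names (D-E-F-G), plus an octave, so the interval is some kind of eleventh.
The perfect eleventh is 17 semitones; here we have 18, one semitone wider: augmented.
(Equivalently, a compound augmented fourth: an augmented fourth plus an octave.)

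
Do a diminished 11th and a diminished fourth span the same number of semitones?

No

16 semitones (diminished eleventh) vs 4 semitones (diminished fourth): not equal.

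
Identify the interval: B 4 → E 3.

P12

Descending from B4 to E3 is the same interval as ascending E3 to B4.
E to B spans five letter names (E-F-G-A-B), plus an octave, so the interval is some kind of twelfth.
Counting semitones, E3→B4 is 19, which is the perfect twelfth.
(Equivalently, a compound perfect fifth: a perfect fifth plus an octave.)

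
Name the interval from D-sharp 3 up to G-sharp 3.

D to G spans four letter names (D-E-F-G) — that makes it a fourth of some quality.
Counting semitones, D#3→G#3 is 5, which is the perfect fourth.

perfect 4th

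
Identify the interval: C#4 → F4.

C to F spans four letter names (C-D-E-F) — that makes it a fourth of some quality.
The perfect fourth is 5 semitones; here we have 4, one semitone narrower: diminished.

diminished 4th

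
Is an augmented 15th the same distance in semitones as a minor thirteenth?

No

25 semitones (augmented fifteenth) vs 20 semitones (minor thirteenth): not equal.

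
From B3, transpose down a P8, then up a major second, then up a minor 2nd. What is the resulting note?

B3 down a perfect octave → B2 (12 semitones).
B2 up a major second → C#3 (2 semitones).
A minor second up from C#3 is D3.

D3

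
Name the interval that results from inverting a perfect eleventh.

First reduce the compound perfect eleventh to its simple form, a perfect fourth.
The rule of nine gives the new number: 9 − 4 = 5, so a fourth becomes a fifth.
And perfect stays perfect under inversion, so we get a perfect fifth.

P5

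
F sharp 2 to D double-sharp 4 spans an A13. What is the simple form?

A6

Each octave removed subtracts seven from the number: 13 − 7 = 6.
That makes an augmented thirteenth a compound augmented sixth — an octave plus an augmented sixth.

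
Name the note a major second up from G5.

A5

Two letter names up from G: A.
Moving 2 semitones up from G5 (the size of a major second) reaches A5.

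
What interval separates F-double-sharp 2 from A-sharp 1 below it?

Descending from F##2 to A#1 is the same interval as ascending A#1 to F##2.
A to F spans six letter names (A-B-C-D-E-F) — that makes it a sixth of some quality.
Counting semitones, A#1→F##2 is 9, which is the major sixth.

major 6th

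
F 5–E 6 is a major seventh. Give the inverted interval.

Inverted interval numbers add to nine, so a seventh pairs with a second (7 + 2 = 9).
And major becomes minor under inversion, so we get a minor second.

minor 2nd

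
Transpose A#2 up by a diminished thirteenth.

F4

Six letters up from A (plus an octave) reaches F.
A diminished thirteenth is 19 semitones; 19 semitones up from A#2 gives F4.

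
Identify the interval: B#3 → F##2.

Descending from B#3 to F##2 is the same interval as ascending F##2 to B#3.
F to B spans four letter names (F-G-A-B), plus an octave: an eleventh.
F##2 to B#3 is 17 semitones, matching the perfect eleventh exactly, so the quality is perfect.
(Equivalently, a compound perfect fourth: a perfect fourth plus an octave.)

perfect eleventh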